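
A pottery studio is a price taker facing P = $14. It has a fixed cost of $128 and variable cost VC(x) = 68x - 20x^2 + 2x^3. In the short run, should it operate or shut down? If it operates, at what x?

Shut down

Strip out fixed cost: VC = 68x - 20x^2 + 2x^3. Then AVC = 68 - 20x + 2x^2 and MC = 68 - 40x + 6x^2.
AVC is minimized where dAVC/dx = -20 + 4x = 0, at x = 5; min AVC = 68 - 20·5 + 2·5^2 = $18.
With P < min AVC ($14 < $18), every unit sold adds to the loss.
The firm minimizes its loss by shutting down and losing only its fixed cost of $128.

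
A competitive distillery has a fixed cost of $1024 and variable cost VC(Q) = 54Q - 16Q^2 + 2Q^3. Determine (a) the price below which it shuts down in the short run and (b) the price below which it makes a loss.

AVC = 54 - 16Q + 2Q^2; minimized at Q = 4, giving min AVC = $22. That is the shutdown price.
ATC = 1024/Q + 54 - 16Q + 2Q^2. Setting dATC/dQ = −1024/Q^2 − 16 + 4Q = 0 gives Q = 8 (since 4·8^3 − 16·8^2 = 1024).
min ATC = 1024/8 + 54 − 16·8 + 2·8^2 = $182. That is the break-even price.
For $22 ≤ P < $182 the firm produces at a loss; below $22 it shuts down.

Shutdown price = $22; break-even price = $182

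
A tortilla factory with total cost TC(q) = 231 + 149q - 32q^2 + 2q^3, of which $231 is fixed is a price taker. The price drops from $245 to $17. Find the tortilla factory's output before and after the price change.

MC = 149 - 64q + 6q^2; the shutdown threshold is min AVC = $21 (at q = 8).
At P = $245 ≥ min AVC, set P = MC on the rising branch: q = 12.
At P = $17 < min AVC = $21, price no longer covers variable cost at any output, so the firm shuts down: q = 0.

Output falls from 12 to 0 (the firm shuts down)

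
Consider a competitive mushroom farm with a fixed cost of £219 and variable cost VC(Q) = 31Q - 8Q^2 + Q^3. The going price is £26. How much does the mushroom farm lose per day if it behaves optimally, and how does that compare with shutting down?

Profit = -£169 at Q = 5

AVC = 31 - 8Q + Q^2 has its minimum £15 at Q = 4; price £26 clears that bar, so the firm operates.
With MC = 31 - 16Q + 3Q^2, P = MC on the upward-sloping part at Q* = 5.
TR = 26·5 = 130. TC = 219 + 80 = 299. Profit = 130 − 299 = -£169.
Shutting down would mean losing the fixed cost of £219, so operating at a loss of £169 is better by £50.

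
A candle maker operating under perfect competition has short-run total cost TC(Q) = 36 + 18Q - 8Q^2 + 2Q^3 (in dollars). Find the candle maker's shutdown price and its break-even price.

AVC = 18 - 8Q + 2Q^2; minimized at Q = 2, giving min AVC = $10. That is the shutdown price.
ATC = 36/Q + 18 - 8Q + 2Q^2. Setting dATC/dQ = −36/Q^2 − 8 + 4Q = 0 gives Q = 3 (since 4·3^3 − 8·3^2 = 36).
min ATC = 36/3 + 18 − 8·3 + 2·3^2 = $24. That is the break-even price.
For $10 ≤ P < $24 the firm produces at a loss; below $10 it shuts down.

Shutdown price = $10; break-even price = $24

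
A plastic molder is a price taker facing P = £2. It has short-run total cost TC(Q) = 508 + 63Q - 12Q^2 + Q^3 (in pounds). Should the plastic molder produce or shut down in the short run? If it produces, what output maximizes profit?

Variable cost is VC = 63Q - 12Q^2 + Q^3, so AVC = VC/Q = 63 - 12Q + Q^2 and MC = dTC/dQ = 63 - 24Q + 3Q^2.
The AVC parabola has its vertex at Q = 12/2 = 6, where AVC = 63 - 12·6 + 6^2 = £27.
P = £2 lies below min AVC = £27; no output level covers variable cost.
Best response: produce nothing and absorb the £508 fixed cost.

Shut down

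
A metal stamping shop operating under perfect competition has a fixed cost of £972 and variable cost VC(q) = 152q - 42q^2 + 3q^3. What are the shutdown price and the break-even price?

Shutdown price = £5; break-even price = £125

Shutdown price = min AVC. AVC = 152 - 42q + 3q^2, with vertex at q = 7 and minimum £5.
ATC = 972/q + 152 - 42q + 3q^2. Setting dATC/dq = −972/q^2 − 42 + 6q = 0 gives q = 9 (since 6·9^3 − 42·9^2 = 972).
min ATC = 972/9 + 152 − 42·9 + 3·9^2 = £125. That is the break-even price.
For £5 ≤ P < £125 the firm produces at a loss; below £5 it shuts down.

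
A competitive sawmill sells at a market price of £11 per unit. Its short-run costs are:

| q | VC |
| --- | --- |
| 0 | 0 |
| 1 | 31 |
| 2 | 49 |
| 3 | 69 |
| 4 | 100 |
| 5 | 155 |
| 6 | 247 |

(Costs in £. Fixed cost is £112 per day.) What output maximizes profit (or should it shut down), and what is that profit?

Tabulate TR − TC: q=0: -112; q=1: -132; q=2: -139; q=3: -148; q=4: -168; q=5: -212; q=6: -293.
Profit is highest at q = 0. Equivalently, the lowest AVC in the table is 69/3 ≈ £23 at q = 3, and P = £11 falls below it — price never covers variable cost, so the firm shuts down and loses only its fixed cost.

q = 0 (shut down); profit = -£112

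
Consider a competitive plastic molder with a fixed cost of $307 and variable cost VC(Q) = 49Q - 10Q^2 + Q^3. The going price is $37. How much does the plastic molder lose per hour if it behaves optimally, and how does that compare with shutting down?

Profit = -$235 at Q = 6

AVC = 49 - 10Q + Q^2; min AVC = $24 at Q = 5. Since P = $37 ≥ min AVC, the firm produces.
MC = 49 - 20Q + 3Q^2. Setting P = MC and taking the root on the rising branch gives Q* = 6.
TR = 37·6 = 222. TC = 307 + 150 = 457. Profit = 222 − 457 = -$235.
By producing, the firm covers all variable cost plus $72 of fixed cost; shutting down would lose the full $307.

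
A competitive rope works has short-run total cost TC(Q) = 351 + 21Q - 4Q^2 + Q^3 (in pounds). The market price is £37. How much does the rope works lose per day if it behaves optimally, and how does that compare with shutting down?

AVC = 21 - 4Q + Q^2; min AVC = £17 at Q = 2. Since P = £37 ≥ min AVC, the firm produces.
With MC = 21 - 8Q + 3Q^2, P = MC on the upward-sloping part at Q* = 4.
TR = 37·4 = 148. TC = 351 + 84 = 435. Profit = 148 − 435 = -£287.
By producing, the firm covers all variable cost plus £64 of fixed cost; shutting down would lose the full £351.

Profit = -£287 at Q = 4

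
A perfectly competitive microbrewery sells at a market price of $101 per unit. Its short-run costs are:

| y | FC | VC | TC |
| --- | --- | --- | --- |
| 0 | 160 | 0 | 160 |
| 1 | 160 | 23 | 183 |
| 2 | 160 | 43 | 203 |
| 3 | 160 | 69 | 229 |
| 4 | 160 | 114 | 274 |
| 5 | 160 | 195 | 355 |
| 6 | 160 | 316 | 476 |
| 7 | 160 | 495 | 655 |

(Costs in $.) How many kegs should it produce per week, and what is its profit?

Compute π = P·y − TC at each output: y=0: -160; y=1: -82; y=2: -1; y=3: 74; y=4: 130; y=5: 150; y=6: 130; y=7: 52.
Profit is maximized at y = 5. AVC there is 195/5 = $39 ≤ P, so producing beats shutting down (which would give -$160).

y = 5; profit = $150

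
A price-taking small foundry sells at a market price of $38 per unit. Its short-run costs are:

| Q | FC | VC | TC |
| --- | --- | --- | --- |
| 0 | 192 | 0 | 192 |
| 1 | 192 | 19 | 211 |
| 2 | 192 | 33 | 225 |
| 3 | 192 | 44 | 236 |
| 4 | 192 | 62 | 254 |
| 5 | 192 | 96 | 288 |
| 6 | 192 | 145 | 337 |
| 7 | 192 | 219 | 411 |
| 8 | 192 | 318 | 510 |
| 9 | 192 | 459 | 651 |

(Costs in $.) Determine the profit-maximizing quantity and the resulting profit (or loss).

Compute π = P·Q − TC at each output: Q=0: -192; Q=1: -173; Q=2: -149; Q=3: -122; Q=4: -102; Q=5: -98; Q=6: -109; Q=7: -145; Q=8: -206; Q=9: -309.
Profit is maximized at Q = 5. AVC there is 96/5 = $19.20 ≤ P, so producing beats shutting down (which would give -$192).

Q = 5; profit = -$98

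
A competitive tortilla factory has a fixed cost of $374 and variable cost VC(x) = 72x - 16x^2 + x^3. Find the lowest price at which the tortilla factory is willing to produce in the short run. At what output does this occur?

$8 per unit, at x = 8

The firm shuts down when price falls below the minimum of average variable cost. AVC = VC/x = 72 - 16x + x^2.
At the minimum of AVC, MC = AVC. MC = 72 - 32x + 3x^2; setting MC = AVC gives 2x^2 - 16x = 0, so x = 8. min AVC = 8.
For P < $8 the firm produces nothing.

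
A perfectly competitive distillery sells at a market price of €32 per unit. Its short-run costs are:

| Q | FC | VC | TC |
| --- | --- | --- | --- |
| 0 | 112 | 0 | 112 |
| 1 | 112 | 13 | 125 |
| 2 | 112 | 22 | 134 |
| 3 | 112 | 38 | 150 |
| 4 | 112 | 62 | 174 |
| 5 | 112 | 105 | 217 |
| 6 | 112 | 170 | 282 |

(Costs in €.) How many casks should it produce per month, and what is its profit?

Profit at each row (π = 32Q − TC): Q=0: -112; Q=1: -93; Q=2: -70; Q=3: -54; Q=4: -46; Q=5: -57; Q=6: -90.
Profit is maximized at Q = 4. AVC there is 62/4 = €15.50 ≤ P, so producing beats shutting down (which would give -€112).

Q = 4; profit = -€46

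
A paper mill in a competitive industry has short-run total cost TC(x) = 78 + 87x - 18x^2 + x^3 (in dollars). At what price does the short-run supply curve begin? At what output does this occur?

The firm shuts down when price falls below the minimum of average variable cost. AVC = VC/x = 87 - 18x + x^2.
At the minimum of AVC, MC = AVC. MC = 87 - 36x + 3x^2; setting MC = AVC gives 2x^2 - 18x = 0, so x = 9. min AVC = 6.
For P < $6 the firm produces nothing.

$6 per unit, at x = 9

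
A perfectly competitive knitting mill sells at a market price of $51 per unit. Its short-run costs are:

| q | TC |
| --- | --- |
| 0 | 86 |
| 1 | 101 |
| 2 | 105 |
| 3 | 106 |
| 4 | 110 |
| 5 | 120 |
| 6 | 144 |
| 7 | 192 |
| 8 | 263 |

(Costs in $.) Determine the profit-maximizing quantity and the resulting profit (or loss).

Tabulate TR − TC: q=0: -86; q=1: -50; q=2: -3; q=3: 47; q=4: 94; q=5: 135; q=6: 162; q=7: 165; q=8: 145.
Profit is maximized at q = 7. AVC there is 106/7 = $15.14 ≤ P, so producing beats shutting down (which would give -$86).

q = 7; profit = $165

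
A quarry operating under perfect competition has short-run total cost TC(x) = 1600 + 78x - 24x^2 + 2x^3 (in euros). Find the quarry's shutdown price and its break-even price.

Shutdown price = €6; break-even price = €198

AVC = 78 - 24x + 2x^2; minimized at x = 6, giving min AVC = €6. That is the shutdown price.
ATC = 1600/x + 78 - 24x + 2x^2. Setting dATC/dx = −1600/x^2 − 24 + 4x = 0 gives x = 10 (since 4·10^3 − 24·10^2 = 1600).
min ATC = 1600/10 + 78 − 24·10 + 2·10^2 = €198. That is the break-even price.
Between these two prices the firm operates at a loss; above €198 it earns a profit.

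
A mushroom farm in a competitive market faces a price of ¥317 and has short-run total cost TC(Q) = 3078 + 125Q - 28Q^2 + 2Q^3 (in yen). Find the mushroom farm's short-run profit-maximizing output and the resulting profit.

Profit = -¥198 at Q = 12

AVC = 125 - 28Q + 2Q^2; min AVC = ¥27 at Q = 7. Since P = ¥317 ≥ min AVC, the firm produces.
MC = 125 - 56Q + 6Q^2. Setting P = MC and taking the root on the rising branch gives Q* = 12.
TR = 317·12 = 3804. TC = 3078 + 924 = 4002. Profit = 3804 − 4002 = -¥198.
That loss of ¥198 beats the ¥3078 the firm would lose by shutting down; producing recovers ¥2880 of fixed cost.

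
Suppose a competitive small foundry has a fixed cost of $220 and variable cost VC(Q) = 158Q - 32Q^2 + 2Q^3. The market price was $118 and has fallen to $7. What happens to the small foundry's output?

MC = 158 - 64Q + 6Q^2; the shutdown threshold is min AVC = $30 (at Q = 8).
With P = $118 above the shutdown price, P = MC gives Q = 10.
At P = $7 < min AVC = $30, price no longer covers variable cost at any output, so the firm shuts down: Q = 0.

Output falls from 10 to 0 (the firm shuts down)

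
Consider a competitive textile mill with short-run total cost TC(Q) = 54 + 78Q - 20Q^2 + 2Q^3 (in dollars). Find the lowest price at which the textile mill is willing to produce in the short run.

$28 per unit

The shutdown price is the minimum of AVC. VC = 78Q - 20Q^2 + 2Q^3, so AVC = 78 - 20Q + 2Q^2.
At the minimum of AVC, MC = AVC. MC = 78 - 40Q + 6Q^2; setting MC = AVC gives 4Q^2 - 20Q = 0, so Q = 5. min AVC = 28.
So the shutdown price is $28.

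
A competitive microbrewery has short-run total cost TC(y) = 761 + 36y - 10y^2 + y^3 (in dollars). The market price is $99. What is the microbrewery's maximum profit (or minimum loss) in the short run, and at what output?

AVC = 36 - 10y + y^2; min AVC = $11 at y = 5. Since P = $99 ≥ min AVC, the firm produces.
With MC = 36 - 20y + 3y^2, P = MC on the upward-sloping part at y* = 9.
TR = 99·9 = 891. TC = 761 + 243 = 1004. Profit = 891 − 1004 = -$113.
By producing, the firm covers all variable cost plus $648 of fixed cost; shutting down would lose the full $761.

Profit = -$113 at y = 9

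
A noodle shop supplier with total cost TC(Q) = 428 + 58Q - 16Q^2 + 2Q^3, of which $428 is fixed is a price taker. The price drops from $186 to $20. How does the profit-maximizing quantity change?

MC = 58 - 32Q + 6Q^2; the shutdown threshold is min AVC = $26 (at Q = 4).
With P = $186 above the shutdown price, P = MC gives Q = 8.
At P = $20 < min AVC = $26, price no longer covers variable cost at any output, so the firm shuts down: Q = 0.

Output falls from 8 to 0 (the firm shuts down)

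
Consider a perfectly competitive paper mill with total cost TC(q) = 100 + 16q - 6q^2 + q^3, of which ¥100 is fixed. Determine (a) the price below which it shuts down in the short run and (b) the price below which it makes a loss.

Shutdown price = ¥7; break-even price = ¥31

AVC = 16 - 6q + q^2; minimized at q = 3, giving min AVC = ¥7. That is the shutdown price.
ATC = 100/q + 16 - 6q + q^2. Setting dATC/dq = −100/q^2 − 6 + 2q = 0 gives q = 5 (since 2·5^3 − 6·5^2 = 100).
min ATC = 100/5 + 16 − 6·5 + 5^2 = ¥31. That is the break-even price.
Between these two prices the firm operates at a loss; above ¥31 it earns a profit.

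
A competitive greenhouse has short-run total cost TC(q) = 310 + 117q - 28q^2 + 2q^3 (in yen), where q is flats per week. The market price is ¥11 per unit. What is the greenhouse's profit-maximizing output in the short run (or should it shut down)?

Shut down

Variable cost is VC = 117q - 28q^2 + 2q^3, so AVC = VC/q = 117 - 28q + 2q^2 and MC = dTC/dq = 117 - 56q + 6q^2.
AVC hits its minimum where MC = AVC, at q = 7, giving min AVC = 117 - 28·7 + 2·7^2 = ¥19.
P = ¥11 lies below min AVC = ¥19; no output level covers variable cost.
The firm minimizes its loss by shutting down and losing only its fixed cost of ¥310.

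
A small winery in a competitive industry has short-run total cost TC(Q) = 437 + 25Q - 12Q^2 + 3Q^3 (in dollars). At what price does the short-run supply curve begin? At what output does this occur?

Short-run supply begins at min AVC. From VC = 25Q - 12Q^2 + 3Q^3, AVC = 25 - 12Q + 3Q^2.
At the minimum of AVC, MC = AVC. MC = 25 - 24Q + 9Q^2; setting MC = AVC gives 6Q^2 - 12Q = 0, so Q = 2. min AVC = 13.
For P < $13 the firm produces nothing.

$13 per unit, at Q = 2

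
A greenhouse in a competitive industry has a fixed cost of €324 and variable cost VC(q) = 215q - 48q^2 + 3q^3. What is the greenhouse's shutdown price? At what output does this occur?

€23 per unit, at q = 8

Short-run supply begins at min AVC. From VC = 215q - 48q^2 + 3q^3, AVC = 215 - 48q + 3q^2.
dAVC/dq = -48 + 6q = 0 gives q = 8. min AVC = 215 - 48·8 + 3·8^2 = 23.
For P < €23 the firm produces nothing.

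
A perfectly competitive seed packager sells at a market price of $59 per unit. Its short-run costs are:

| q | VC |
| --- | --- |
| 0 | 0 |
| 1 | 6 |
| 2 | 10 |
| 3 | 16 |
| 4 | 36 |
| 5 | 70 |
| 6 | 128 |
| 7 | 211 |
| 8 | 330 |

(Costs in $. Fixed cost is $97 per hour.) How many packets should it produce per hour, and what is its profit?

q = 6; profit = $129

Compute π = P·q − TC at each output: q=0: -97; q=1: -44; q=2: 11; q=3: 64; q=4: 103; q=5: 128; q=6: 129; q=7: 105; q=8: 45.
Profit is maximized at q = 6. AVC there is 128/6 = $21.33 ≤ P, so producing beats shutting down (which would give -$97).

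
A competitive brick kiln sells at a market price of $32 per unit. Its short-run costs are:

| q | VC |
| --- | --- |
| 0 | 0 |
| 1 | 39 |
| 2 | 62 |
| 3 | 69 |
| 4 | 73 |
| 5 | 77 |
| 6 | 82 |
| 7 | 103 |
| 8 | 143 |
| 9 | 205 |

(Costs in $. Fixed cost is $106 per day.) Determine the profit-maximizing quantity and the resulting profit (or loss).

q = 7; profit = $15

Tabulate TR − TC: q=0: -106; q=1: -113; q=2: -104; q=3: -79; q=4: -51; q=5: -23; q=6: 4; q=7: 15; q=8: 7; q=9: -23.
Profit is maximized at q = 7. AVC there is 103/7 = $14.71 ≤ P, so producing beats shutting down (which would give -$106).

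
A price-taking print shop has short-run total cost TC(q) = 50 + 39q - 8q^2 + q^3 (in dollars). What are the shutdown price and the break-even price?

Shutdown price = $23; break-even price = $34

AVC = 39 - 8q + q^2; minimized at q = 4, giving min AVC = $23. That is the shutdown price.
ATC = 50/q + 39 - 8q + q^2. Setting dATC/dq = −50/q^2 − 8 + 2q = 0 gives q = 5 (since 2·5^3 − 8·5^2 = 50).
min ATC = 50/5 + 39 − 8·5 + 5^2 = $34. That is the break-even price.
For $23 ≤ P < $34 the firm produces at a loss; below $23 it shuts down.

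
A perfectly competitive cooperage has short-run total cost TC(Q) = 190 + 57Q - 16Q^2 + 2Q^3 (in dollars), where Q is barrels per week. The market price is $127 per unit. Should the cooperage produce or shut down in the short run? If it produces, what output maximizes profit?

Variable cost is VC = 57Q - 16Q^2 + 2Q^3, so AVC = VC/Q = 57 - 16Q + 2Q^2 and MC = dTC/dQ = 57 - 32Q + 6Q^2.
AVC hits its minimum where MC = AVC, at Q = 4, giving min AVC = 57 - 16·4 + 2·4^2 = $25.
P = $127 exceeds min AVC = $25, so the firm stays open.
Set P = MC: 127 = 57 - 32Q + 6Q^2 → -70 - 32Q + 6Q^2 = 0. The roots are Q = -5/3 and Q = 7; the profit-maximizing output is on the rising part of MC, so Q* = 7.
Check: AVC at Q = 7 is $43 ≤ P, so revenue covers variable cost.
Profit = P·Q − TC = 127·7 − 491 = $398.

Produce at Q = 7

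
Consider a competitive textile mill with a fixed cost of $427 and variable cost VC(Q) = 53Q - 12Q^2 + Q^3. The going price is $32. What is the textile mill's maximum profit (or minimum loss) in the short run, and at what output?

AVC = 53 - 12Q + Q^2; min AVC = $17 at Q = 6. Since P = $32 ≥ min AVC, the firm produces.
With MC = 53 - 24Q + 3Q^2, P = MC on the upward-sloping part at Q* = 7.
TR = 32·7 = 224. TC = 427 + 126 = 553. Profit = 224 − 553 = -$329.
That loss of $329 beats the $427 the firm would lose by shutting down; producing recovers $98 of fixed cost.

Profit = -$329 at Q = 7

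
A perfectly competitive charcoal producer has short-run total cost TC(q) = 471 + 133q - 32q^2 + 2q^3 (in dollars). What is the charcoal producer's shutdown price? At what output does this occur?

Short-run supply begins at min AVC. From VC = 133q - 32q^2 + 2q^3, AVC = 133 - 32q + 2q^2.
At the minimum of AVC, MC = AVC. MC = 133 - 64q + 6q^2; setting MC = AVC gives 4q^2 - 32q = 0, so q = 8. min AVC = 5.
For P < $5 the firm produces nothing.

$5 per unit, at q = 8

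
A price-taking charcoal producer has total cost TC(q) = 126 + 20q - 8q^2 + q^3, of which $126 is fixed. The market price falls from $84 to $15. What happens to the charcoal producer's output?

AVC = 20 - 8q + q^2, minimized at q = 4 where min AVC = $4. MC = 20 - 16q + 3q^2.
With P = $84 above the shutdown price, P = MC gives q = 8.
At P = $15 ≥ min AVC, set P = MC: q = 5. The firm stays open but cuts output.

Output falls from 8 to 5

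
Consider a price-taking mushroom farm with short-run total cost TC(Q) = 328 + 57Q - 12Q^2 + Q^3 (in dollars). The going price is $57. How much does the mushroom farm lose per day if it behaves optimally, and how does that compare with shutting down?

Profit = -$72 at Q = 8

AVC = 57 - 12Q + Q^2 has its minimum $21 at Q = 6; price $57 clears that bar, so the firm operates.
MC = 57 - 24Q + 3Q^2. Setting P = MC and taking the root on the rising branch gives Q* = 8.
TR = 57·8 = 456. TC = 328 + 200 = 528. Profit = 456 − 528 = -$72.
That loss of $72 beats the $328 the firm would lose by shutting down; producing recovers $256 of fixed cost.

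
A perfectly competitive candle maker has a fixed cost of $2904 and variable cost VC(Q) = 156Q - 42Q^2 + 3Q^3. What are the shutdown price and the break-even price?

Shutdown price = min AVC. AVC = 156 - 42Q + 3Q^2, with vertex at Q = 7 and minimum $9.
ATC = 2904/Q + 156 - 42Q + 3Q^2. Setting dATC/dQ = −2904/Q^2 − 42 + 6Q = 0 gives Q = 11 (since 6·11^3 − 42·11^2 = 2904).
min ATC = 2904/11 + 156 − 42·11 + 3·11^2 = $321. That is the break-even price.
Between these two prices the firm operates at a loss; above $321 it earns a profit.

Shutdown price = $9; break-even price = $321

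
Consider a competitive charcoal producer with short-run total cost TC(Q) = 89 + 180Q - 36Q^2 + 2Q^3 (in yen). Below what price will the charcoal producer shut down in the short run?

Short-run supply begins at min AVC. From VC = 180Q - 36Q^2 + 2Q^3, AVC = 180 - 36Q + 2Q^2.
dAVC/dQ = -36 + 4Q = 0 gives Q = 9. min AVC = 180 - 36·9 + 2·9^2 = 18.
The firm shuts down for any P below ¥18.

¥18 per unit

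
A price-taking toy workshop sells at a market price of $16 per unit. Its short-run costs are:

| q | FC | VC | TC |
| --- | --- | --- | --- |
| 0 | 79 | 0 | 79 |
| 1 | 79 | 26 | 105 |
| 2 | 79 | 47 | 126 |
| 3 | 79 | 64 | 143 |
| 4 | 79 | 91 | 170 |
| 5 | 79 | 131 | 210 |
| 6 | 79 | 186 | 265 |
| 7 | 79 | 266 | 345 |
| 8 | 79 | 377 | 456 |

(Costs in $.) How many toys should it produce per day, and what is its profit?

Compute π = P·q − TC at each output: q=0: -79; q=1: -89; q=2: -94; q=3: -95; q=4: -106; q=5: -130; q=6: -169; q=7: -233; q=8: -328.
Profit is highest at q = 0. Equivalently, the lowest AVC in the table is 64/3 ≈ $21.33 at q = 3, and P = $16 falls below it — price never covers variable cost, so the firm shuts down and loses only its fixed cost.

q = 0 (shut down); profit = -$79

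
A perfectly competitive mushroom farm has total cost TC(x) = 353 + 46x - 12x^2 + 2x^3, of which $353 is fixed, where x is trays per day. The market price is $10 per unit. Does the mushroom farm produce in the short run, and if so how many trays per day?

Variable cost is VC = 46x - 12x^2 + 2x^3, so AVC = VC/x = 46 - 12x + 2x^2 and MC = dTC/dx = 46 - 24x + 6x^2.
The AVC parabola has its vertex at x = 12/4 = 3, where AVC = 46 - 12·3 + 2·3^2 = $28.
With P < min AVC ($10 < $28), every unit sold adds to the loss.
Best response: produce nothing and absorb the $353 fixed cost.

Shut down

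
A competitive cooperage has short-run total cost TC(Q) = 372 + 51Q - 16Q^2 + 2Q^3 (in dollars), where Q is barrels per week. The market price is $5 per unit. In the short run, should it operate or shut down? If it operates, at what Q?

Shut down

Variable cost is VC = 51Q - 16Q^2 + 2Q^3, so AVC = VC/Q = 51 - 16Q + 2Q^2 and MC = dTC/dQ = 51 - 32Q + 6Q^2.
The AVC parabola has its vertex at Q = 16/4 = 4, where AVC = 51 - 16·4 + 2·4^2 = $19.
Since P = $5 < min AVC = $19, price fails to cover variable cost at any output.
Best response: produce nothing and absorb the $372 fixed cost.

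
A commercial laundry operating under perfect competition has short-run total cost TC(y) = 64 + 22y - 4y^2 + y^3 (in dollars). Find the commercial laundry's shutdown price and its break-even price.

Shutdown price = min AVC. AVC = 22 - 4y + y^2, with vertex at y = 2 and minimum $18.
ATC = 64/y + 22 - 4y + y^2. Setting dATC/dy = −64/y^2 − 4 + 2y = 0 gives y = 4 (since 2·4^3 − 4·4^2 = 64).
min ATC = 64/4 + 22 − 4·4 + 4^2 = $38. That is the break-even price.
Between these two prices the firm operates at a loss; above $38 it earns a profit.

Shutdown price = $18; break-even price = $38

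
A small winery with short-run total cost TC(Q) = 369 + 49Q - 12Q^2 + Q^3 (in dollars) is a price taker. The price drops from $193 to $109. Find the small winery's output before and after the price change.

Output falls from 12 to 10

MC = 49 - 24Q + 3Q^2; the shutdown threshold is min AVC = $13 (at Q = 6).
At P = $193 ≥ min AVC, set P = MC on the rising branch: Q = 12.
At P = $109 ≥ min AVC, set P = MC: Q = 10. The firm stays open but cuts output.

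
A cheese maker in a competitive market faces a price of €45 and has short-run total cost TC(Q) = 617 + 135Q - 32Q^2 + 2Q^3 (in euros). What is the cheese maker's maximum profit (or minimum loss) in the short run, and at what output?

Profit = -€293 at Q = 9

AVC = 135 - 32Q + 2Q^2 has its minimum €7 at Q = 8; price €45 clears that bar, so the firm operates.
MC = 135 - 64Q + 6Q^2. Setting P = MC and taking the root on the rising branch gives Q* = 9.
TR = 45·9 = 405. TC = 617 + 81 = 698. Profit = 405 − 698 = -€293.
Shutting down would mean losing the fixed cost of €617, so operating at a loss of €293 is better by €324.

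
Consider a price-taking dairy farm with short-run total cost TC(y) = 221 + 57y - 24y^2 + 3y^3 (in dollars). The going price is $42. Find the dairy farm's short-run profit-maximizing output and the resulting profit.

Profit = -$71 at y = 5

AVC = 57 - 24y + 3y^2 has its minimum $9 at y = 4; price $42 clears that bar, so the firm operates.
MC = 57 - 48y + 9y^2. Setting P = MC and taking the root on the rising branch gives y* = 5.
TR = 42·5 = 210. TC = 221 + 60 = 281. Profit = 210 − 281 = -$71.
Shutting down would mean losing the fixed cost of $221, so operating at a loss of $71 is better by $150.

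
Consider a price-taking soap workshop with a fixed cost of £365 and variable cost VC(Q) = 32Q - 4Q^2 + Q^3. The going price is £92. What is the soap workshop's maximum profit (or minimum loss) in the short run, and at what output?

AVC = 32 - 4Q + Q^2; min AVC = £28 at Q = 2. Since P = £92 ≥ min AVC, the firm produces.
With MC = 32 - 8Q + 3Q^2, P = MC on the upward-sloping part at Q* = 6.
TR = 92·6 = 552. TC = 365 + 264 = 629. Profit = 552 − 629 = -£77.
Shutting down would mean losing the fixed cost of £365, so operating at a loss of £77 is better by £288.

Profit = -£77 at Q = 6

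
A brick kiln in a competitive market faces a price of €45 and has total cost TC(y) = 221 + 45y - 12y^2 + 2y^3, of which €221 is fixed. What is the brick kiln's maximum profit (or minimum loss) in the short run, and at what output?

AVC = 45 - 12y + 2y^2; min AVC = €27 at y = 3. Since P = €45 ≥ min AVC, the firm produces.
MC = 45 - 24y + 6y^2. Setting P = MC and taking the root on the rising branch gives y* = 4.
TR = 45·4 = 180. TC = 221 + 116 = 337. Profit = 180 − 337 = -€157.
Shutting down would mean losing the fixed cost of €221, so operating at a loss of €157 is better by €64.

Profit = -€157 at y = 4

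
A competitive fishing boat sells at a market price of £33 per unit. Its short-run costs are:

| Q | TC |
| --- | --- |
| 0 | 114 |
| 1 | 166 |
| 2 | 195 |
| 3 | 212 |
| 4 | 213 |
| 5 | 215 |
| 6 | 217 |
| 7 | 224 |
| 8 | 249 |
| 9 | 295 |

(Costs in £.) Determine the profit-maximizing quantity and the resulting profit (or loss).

Profit at each row (π = 33Q − TC): Q=0: -114; Q=1: -133; Q=2: -129; Q=3: -113; Q=4: -81; Q=5: -50; Q=6: -19; Q=7: 7; Q=8: 15; Q=9: 2.
Profit is maximized at Q = 8. AVC there is 135/8 = £16.88 ≤ P, so producing beats shutting down (which would give -£114).

Q = 8; profit = £15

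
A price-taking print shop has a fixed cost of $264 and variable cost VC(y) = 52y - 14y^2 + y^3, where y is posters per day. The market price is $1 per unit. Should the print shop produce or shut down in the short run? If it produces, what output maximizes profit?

Strip out fixed cost: VC = 52y - 14y^2 + y^3. Then AVC = 52 - 14y + y^2 and MC = 52 - 28y + 3y^2.
AVC hits its minimum where MC = AVC, at y = 7, giving min AVC = 52 - 14·7 + 7^2 = $3.
Since P = $1 < min AVC = $3, price fails to cover variable cost at any output.
Best response: produce nothing and absorb the $264 fixed cost.

Shut down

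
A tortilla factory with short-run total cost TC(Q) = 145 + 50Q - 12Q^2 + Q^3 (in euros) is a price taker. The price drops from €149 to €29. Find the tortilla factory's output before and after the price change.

Output falls from 11 to 7

AVC = 50 - 12Q + Q^2, minimized at Q = 6 where min AVC = €14. MC = 50 - 24Q + 3Q^2.
With P = €149 above the shutdown price, P = MC gives Q = 11.
At P = €29 ≥ min AVC, set P = MC: Q = 7. The firm stays open but cuts output.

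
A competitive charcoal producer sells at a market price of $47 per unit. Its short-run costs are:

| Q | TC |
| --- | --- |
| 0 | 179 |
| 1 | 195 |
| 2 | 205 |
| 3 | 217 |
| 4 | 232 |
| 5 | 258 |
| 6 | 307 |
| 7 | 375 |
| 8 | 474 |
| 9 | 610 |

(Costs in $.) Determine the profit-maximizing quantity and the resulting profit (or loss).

Q = 5; profit = -$23

Profit at each row (π = 47Q − TC): Q=0: -179; Q=1: -148; Q=2: -111; Q=3: -76; Q=4: -44; Q=5: -23; Q=6: -25; Q=7: -46; Q=8: -98; Q=9: -187.
Profit is maximized at Q = 5. AVC there is 79/5 = $15.80 ≤ P, so producing beats shutting down (which would give -$179).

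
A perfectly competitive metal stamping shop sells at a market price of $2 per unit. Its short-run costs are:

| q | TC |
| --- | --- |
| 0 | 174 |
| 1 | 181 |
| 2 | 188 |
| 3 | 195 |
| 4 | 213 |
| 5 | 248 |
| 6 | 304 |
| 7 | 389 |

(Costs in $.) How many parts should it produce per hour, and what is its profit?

Tabulate TR − TC: q=0: -174; q=1: -179; q=2: -184; q=3: -189; q=4: -205; q=5: -238; q=6: -292; q=7: -375.
Profit is highest at q = 0. Equivalently, the lowest AVC in the table is 7/1 ≈ $7 at q = 1, and P = $2 falls below it — price never covers variable cost, so the firm shuts down and loses only its fixed cost.

q = 0 (shut down); profit = -$174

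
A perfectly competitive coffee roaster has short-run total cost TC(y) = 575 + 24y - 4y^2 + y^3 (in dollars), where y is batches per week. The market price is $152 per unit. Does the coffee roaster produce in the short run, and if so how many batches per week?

Produce at y = 8

Variable cost is VC = 24y - 4y^2 + y^3, so AVC = VC/y = 24 - 4y + y^2 and MC = dTC/dy = 24 - 8y + 3y^2.
AVC is minimized where dAVC/dy = -4 + 2y = 0, at y = 2; min AVC = 24 - 4·2 + 2^2 = $20.
P = $152 exceeds min AVC = $20, so the firm stays open.
P = MC gives -128 - 8y + 3y^2 = 0, with roots -16/3 and 8. Take the larger (rising MC): y* = 8.
Check: AVC at y = 8 is $56 ≤ P, so revenue covers variable cost.
Profit = P·y − TC = 152·8 − 1023 = $193.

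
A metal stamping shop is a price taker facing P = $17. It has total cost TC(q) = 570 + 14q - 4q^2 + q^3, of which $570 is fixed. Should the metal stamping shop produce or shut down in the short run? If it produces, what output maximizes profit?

Strip out fixed cost: VC = 14q - 4q^2 + q^3. Then AVC = 14 - 4q + q^2 and MC = 14 - 8q + 3q^2.
The AVC parabola has its vertex at q = 4/2 = 2, where AVC = 14 - 4·2 + 2^2 = $10.
Since P = $17 ≥ min AVC = $10, price covers variable cost and the firm should produce.
P = MC gives -3 - 8q + 3q^2 = 0, with roots -1/3 and 3. Take the larger (rising MC): q* = 3.
Check: AVC at q = 3 is $11 ≤ P, so revenue covers variable cost.
Profit = P·q − TC = 17·3 − 603 = -$552, a loss, but smaller than the $570 fixed cost the firm would lose by shutting down.

Produce at q = 3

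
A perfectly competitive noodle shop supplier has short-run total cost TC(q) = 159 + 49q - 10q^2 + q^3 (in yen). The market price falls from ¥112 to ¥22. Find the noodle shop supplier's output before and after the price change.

Output falls from 9 to 0 (the firm shuts down)

MC = 49 - 20q + 3q^2; the shutdown threshold is min AVC = ¥24 (at q = 5).
At P = ¥112 ≥ min AVC, set P = MC on the rising branch: q = 9.
At P = ¥22 < min AVC = ¥24, price no longer covers variable cost at any output, so the firm shuts down: q = 0.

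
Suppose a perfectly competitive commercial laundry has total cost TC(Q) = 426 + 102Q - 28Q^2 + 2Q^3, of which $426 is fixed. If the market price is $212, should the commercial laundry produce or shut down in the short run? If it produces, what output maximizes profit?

Produce at Q = 11

Variable cost is VC = 102Q - 28Q^2 + 2Q^3, so AVC = VC/Q = 102 - 28Q + 2Q^2 and MC = dTC/dQ = 102 - 56Q + 6Q^2.
The AVC parabola has its vertex at Q = 28/4 = 7, where AVC = 102 - 28·7 + 2·7^2 = $4.
Since P = $212 ≥ min AVC = $4, price covers variable cost and the firm should produce.
Solving P = MC: -110 - 56Q + 6Q^2 = 0 ⇒ Q = -5/3 or 11. On the upward-sloping branch, Q* = 11.
Check: AVC at Q = 11 is $36 ≤ P, so revenue covers variable cost.
Profit = P·Q − TC = 212·11 − 822 = $1510.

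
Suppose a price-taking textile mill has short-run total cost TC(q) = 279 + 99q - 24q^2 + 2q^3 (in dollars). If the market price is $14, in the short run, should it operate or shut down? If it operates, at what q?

Variable cost is VC = 99q - 24q^2 + 2q^3, so AVC = VC/q = 99 - 24q + 2q^2 and MC = dTC/dq = 99 - 48q + 6q^2.
AVC hits its minimum where MC = AVC, at q = 6, giving min AVC = 99 - 24·6 + 2·6^2 = $27.
P = $14 lies below min AVC = $27; no output level covers variable cost.
The firm minimizes its loss by shutting down and losing only its fixed cost of $279.

Shut down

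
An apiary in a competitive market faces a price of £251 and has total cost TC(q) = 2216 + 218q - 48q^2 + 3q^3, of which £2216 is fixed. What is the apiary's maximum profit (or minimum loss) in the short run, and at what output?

Profit = -£38 at q = 11

AVC = 218 - 48q + 3q^2; min AVC = £26 at q = 8. Since P = £251 ≥ min AVC, the firm produces.
MC = 218 - 96q + 9q^2. Setting P = MC and taking the root on the rising branch gives q* = 11.
TR = 251·11 = 2761. TC = 2216 + 583 = 2799. Profit = 2761 − 2799 = -£38.
By producing, the firm covers all variable cost plus £2178 of fixed cost; shutting down would lose the full £2216.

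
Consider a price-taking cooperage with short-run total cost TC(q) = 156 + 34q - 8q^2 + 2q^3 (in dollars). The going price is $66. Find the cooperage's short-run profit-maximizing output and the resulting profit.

AVC = 34 - 8q + 2q^2 has its minimum $26 at q = 2; price $66 clears that bar, so the firm operates.
With MC = 34 - 16q + 6q^2, P = MC on the upward-sloping part at q* = 4.
TR = 66·4 = 264. TC = 156 + 136 = 292. Profit = 264 − 292 = -$28.
Shutting down would mean losing the fixed cost of $156, so operating at a loss of $28 is better by $128.

Profit = -$28 at q = 4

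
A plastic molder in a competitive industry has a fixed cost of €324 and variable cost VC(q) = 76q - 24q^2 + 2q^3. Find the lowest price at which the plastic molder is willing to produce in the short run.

The shutdown price is the minimum of AVC. VC = 76q - 24q^2 + 2q^3, so AVC = 76 - 24q + 2q^2.
dAVC/dq = -24 + 4q = 0 gives q = 6. min AVC = 76 - 24·6 + 2·6^2 = 4.
So the shutdown price is €4.

€4 per unit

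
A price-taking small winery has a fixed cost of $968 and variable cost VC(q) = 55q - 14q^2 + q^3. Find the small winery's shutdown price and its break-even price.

Shutdown price = $6; break-even price = $110

Shutdown price = min AVC. AVC = 55 - 14q + q^2, with vertex at q = 7 and minimum $6.
ATC = 968/q + 55 - 14q + q^2. Setting dATC/dq = −968/q^2 − 14 + 2q = 0 gives q = 11 (since 2·11^3 − 14·11^2 = 968).
min ATC = 968/11 + 55 − 14·11 + 11^2 = $110. That is the break-even price.
Between these two prices the firm operates at a loss; above $110 it earns a profit.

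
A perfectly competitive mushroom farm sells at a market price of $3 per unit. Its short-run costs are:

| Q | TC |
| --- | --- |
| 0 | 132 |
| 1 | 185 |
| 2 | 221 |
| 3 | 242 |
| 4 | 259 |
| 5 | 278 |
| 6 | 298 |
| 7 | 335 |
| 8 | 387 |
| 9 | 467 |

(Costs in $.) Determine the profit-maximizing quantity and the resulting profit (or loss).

Tabulate TR − TC: Q=0: -132; Q=1: -182; Q=2: -215; Q=3: -233; Q=4: -247; Q=5: -263; Q=6: -280; Q=7: -314; Q=8: -363; Q=9: -440.
Profit is highest at Q = 0. Equivalently, the lowest AVC in the table is 166/6 ≈ $27.67 at Q = 6, and P = $3 falls below it — price never covers variable cost, so the firm shuts down and loses only its fixed cost.

Q = 0 (shut down); profit = -$132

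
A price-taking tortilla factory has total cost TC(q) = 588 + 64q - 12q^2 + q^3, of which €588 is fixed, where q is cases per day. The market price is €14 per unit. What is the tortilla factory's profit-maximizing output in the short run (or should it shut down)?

From TC, MC = TC'(q) = 64 - 24q + 3q^2 and AVC = VC/q = 64 - 12q + q^2.
The AVC parabola has its vertex at q = 12/2 = 6, where AVC = 64 - 12·6 + 6^2 = €28.
With P < min AVC (€14 < €28), every unit sold adds to the loss.
The firm minimizes its loss by shutting down and losing only its fixed cost of €588.

Shut down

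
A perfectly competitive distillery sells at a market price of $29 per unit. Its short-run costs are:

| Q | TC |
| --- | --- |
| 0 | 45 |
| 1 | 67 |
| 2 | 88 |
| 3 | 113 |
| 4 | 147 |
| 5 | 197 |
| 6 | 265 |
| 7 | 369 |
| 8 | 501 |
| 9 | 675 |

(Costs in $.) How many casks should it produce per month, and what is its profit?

Tabulate TR − TC: Q=0: -45; Q=1: -38; Q=2: -30; Q=3: -26; Q=4: -31; Q=5: -52; Q=6: -91; Q=7: -166; Q=8: -269; Q=9: -414.
Profit is maximized at Q = 3. AVC there is 68/3 = $22.67 ≤ P, so producing beats shutting down (which would give -$45).

Q = 3; profit = -$26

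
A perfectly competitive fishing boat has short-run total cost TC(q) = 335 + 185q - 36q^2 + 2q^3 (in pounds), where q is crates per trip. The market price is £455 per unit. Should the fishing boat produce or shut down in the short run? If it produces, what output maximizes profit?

Produce at q = 15

Strip out fixed cost: VC = 185q - 36q^2 + 2q^3. Then AVC = 185 - 36q + 2q^2 and MC = 185 - 72q + 6q^2.
AVC is minimized where dAVC/dq = -36 + 4q = 0, at q = 9; min AVC = 185 - 36·9 + 2·9^2 = £23.
P = £455 exceeds min AVC = £23, so the firm stays open.
P = MC gives -270 - 72q + 6q^2 = 0, with roots -3 and 15. Take the larger (rising MC): q* = 15.
Check: AVC at q = 15 is £95 ≤ P, so revenue covers variable cost.
Profit = P·q − TC = 455·15 − 1760 = £5065.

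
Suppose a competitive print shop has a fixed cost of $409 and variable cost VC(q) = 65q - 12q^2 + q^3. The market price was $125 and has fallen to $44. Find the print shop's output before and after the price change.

Output falls from 10 to 7

AVC = 65 - 12q + q^2, minimized at q = 6 where min AVC = $29. MC = 65 - 24q + 3q^2.
With P = $125 above the shutdown price, P = MC gives q = 10.
At P = $44 ≥ min AVC, set P = MC: q = 7. The firm stays open but cuts output.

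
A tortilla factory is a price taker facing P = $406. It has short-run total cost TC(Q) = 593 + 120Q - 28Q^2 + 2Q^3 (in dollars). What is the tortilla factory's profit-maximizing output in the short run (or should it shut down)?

From TC, MC = TC'(Q) = 120 - 56Q + 6Q^2 and AVC = VC/Q = 120 - 28Q + 2Q^2.
AVC hits its minimum where MC = AVC, at Q = 7, giving min AVC = 120 - 28·7 + 2·7^2 = $22.
Since P = $406 ≥ min AVC = $22, price covers variable cost and the firm should produce.
Set P = MC: 406 = 120 - 56Q + 6Q^2 → -286 - 56Q + 6Q^2 = 0. The roots are Q = -11/3 and Q = 13; the profit-maximizing output is on the rising part of MC, so Q* = 13.
Check: AVC at Q = 13 is $94 ≤ P, so revenue covers variable cost.
Profit = P·Q − TC = 406·13 − 1815 = $3463.

Produce at Q = 13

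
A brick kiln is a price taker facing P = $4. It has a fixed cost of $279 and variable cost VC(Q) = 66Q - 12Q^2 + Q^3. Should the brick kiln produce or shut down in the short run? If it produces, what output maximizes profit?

Shut down

From TC, MC = TC'(Q) = 66 - 24Q + 3Q^2 and AVC = VC/Q = 66 - 12Q + Q^2.
AVC hits its minimum where MC = AVC, at Q = 6, giving min AVC = 66 - 12·6 + 6^2 = $30.
Since P = $4 < min AVC = $30, price fails to cover variable cost at any output.
Best response: produce nothing and absorb the $279 fixed cost.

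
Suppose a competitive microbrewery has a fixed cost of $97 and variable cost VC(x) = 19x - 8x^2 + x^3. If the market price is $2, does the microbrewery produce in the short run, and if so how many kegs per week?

Shut down

Strip out fixed cost: VC = 19x - 8x^2 + x^3. Then AVC = 19 - 8x + x^2 and MC = 19 - 16x + 3x^2.
The AVC parabola has its vertex at x = 8/2 = 4, where AVC = 19 - 8·4 + 4^2 = $3.
With P < min AVC ($2 < $3), every unit sold adds to the loss.
Best response: produce nothing and absorb the $97 fixed cost.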